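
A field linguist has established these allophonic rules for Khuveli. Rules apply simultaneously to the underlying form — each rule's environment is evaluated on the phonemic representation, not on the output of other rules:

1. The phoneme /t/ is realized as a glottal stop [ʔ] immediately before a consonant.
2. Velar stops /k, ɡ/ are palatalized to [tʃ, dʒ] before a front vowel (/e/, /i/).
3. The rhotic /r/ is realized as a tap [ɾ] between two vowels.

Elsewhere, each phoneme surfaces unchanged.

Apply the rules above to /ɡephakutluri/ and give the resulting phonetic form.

[dʒephakuʔluɾi]

/ɡ/ (word-initial): before a front vowel, so rule 2 applies → [dʒ].
/e/ (between /ɡ/ and /p/) is unaffected → [e].
/p/ (between /e/ and /h/): no rule targets it → [p].
/h/ stays [h].
/a/ (between /h/ and /k/) is unaffected → [a].
/k/ — between /a/ and /u/; rule 2 does not apply here → [k].
/u/ — not in any rule's target class → [u].
Rule 1 applies to /t/ (between /u/ and /l/: immediately before a consonant) → [ʔ].
/l/ (between /t/ and /u/) is unaffected → [l].
/u/ (between /l/ and /r/): no rule targets it → [u].
/r/ (between /u/ and /i/): between two vowels, so rule 3 applies → [ɾ].
/i/ (word-final): no rule targets it → [i].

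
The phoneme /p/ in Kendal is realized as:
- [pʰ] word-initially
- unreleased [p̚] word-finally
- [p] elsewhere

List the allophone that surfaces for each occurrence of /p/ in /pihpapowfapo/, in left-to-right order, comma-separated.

[pʰ], [p], [p], [p]

Occurrence 1 (position 1): word-initially → [pʰ].
Occurrence 2 (position 4): no conditioning environment matches → elsewhere allophone [p].
Occurrence 3 (position 6): no conditioning environment matches → elsewhere allophone [p].
Occurrence 4 (position 11): no conditioning environment matches → elsewhere allophone [p].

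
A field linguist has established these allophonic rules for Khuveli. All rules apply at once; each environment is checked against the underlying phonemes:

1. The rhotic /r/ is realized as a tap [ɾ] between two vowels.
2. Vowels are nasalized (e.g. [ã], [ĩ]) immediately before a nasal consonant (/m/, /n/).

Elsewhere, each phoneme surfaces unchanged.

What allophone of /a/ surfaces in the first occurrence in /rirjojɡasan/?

/a/ (between /ɡ/ and /s/): rule 2 targets it, but not before a nasal consonant → unchanged [a].

[a]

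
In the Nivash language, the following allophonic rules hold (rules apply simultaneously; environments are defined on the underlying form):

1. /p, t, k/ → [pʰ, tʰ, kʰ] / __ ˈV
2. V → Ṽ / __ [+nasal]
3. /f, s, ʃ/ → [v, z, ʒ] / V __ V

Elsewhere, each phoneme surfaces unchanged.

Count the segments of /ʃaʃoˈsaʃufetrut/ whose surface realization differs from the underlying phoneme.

4

Segments that undergo a rule: /ʃ/ → [ʒ] (rule 3); /s/ → [z] (rule 3); /ʃ/ → [ʒ] (rule 3); /f/ → [v] (rule 3).
All other segments surface unchanged.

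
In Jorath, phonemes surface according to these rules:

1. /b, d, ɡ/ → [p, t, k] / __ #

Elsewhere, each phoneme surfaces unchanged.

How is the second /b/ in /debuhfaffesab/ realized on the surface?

[p]

Rule 1 applies to /b/ (word-final: word-finally) → [p].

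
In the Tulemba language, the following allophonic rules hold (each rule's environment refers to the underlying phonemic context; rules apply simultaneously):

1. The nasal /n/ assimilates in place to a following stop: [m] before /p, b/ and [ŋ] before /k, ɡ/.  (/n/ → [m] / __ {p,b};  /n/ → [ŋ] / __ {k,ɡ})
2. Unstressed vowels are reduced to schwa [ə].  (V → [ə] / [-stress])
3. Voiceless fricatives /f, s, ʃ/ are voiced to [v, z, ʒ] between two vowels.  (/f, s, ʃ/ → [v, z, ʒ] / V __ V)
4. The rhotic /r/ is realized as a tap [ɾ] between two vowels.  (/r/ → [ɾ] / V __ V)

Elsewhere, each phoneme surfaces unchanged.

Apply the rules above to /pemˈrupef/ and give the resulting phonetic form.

[pəmˈrupəf]

/p/ stays [p].
/e/ (between /p/ and /m/): in an unstressed syllable, so rule 2 applies → [ə].
/m/ — not in any rule's target class → [m].
/r/ (between /m/ and /u/) fails the environment for rule 4, so it stays [r].
/u/ — between /r/ and /p/; rule 2 does not apply here → [u].
/p/ stays [p].
/e/ meets the environment for rule 2 (in an unstressed syllable) → [ə].
/f/ (word-final): rule 3 targets it, but not between two vowels → unchanged [f].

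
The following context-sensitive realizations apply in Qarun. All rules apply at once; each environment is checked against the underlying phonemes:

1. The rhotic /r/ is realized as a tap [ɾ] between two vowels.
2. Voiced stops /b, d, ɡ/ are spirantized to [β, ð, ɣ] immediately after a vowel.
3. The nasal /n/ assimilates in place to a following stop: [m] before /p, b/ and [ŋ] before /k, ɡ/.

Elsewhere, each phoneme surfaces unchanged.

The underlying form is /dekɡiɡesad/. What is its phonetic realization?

[dekɡiɣesað]

/d/ (word-initial) is in the target of rule 2 but the environment (immediately after a vowel) is not met → [d].
/ɡ/ (between /k/ and /i/) is in the target of rule 2 but the environment (immediately after a vowel) is not met → [ɡ].
/ɡ/ — between /i/ and /e/, immediately after a vowel — surfaces as [ɣ] (rule 2).
/d/ (word-final) occurs immediately after a vowel → [ð] by rule 2.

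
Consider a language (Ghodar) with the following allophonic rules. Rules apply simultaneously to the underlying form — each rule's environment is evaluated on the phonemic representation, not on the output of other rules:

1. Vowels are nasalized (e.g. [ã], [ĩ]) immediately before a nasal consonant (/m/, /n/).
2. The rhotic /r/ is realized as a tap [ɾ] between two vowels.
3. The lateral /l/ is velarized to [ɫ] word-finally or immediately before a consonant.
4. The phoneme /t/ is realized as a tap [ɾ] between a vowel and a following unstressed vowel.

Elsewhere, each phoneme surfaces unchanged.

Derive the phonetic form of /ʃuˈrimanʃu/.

/u/ (between /ʃ/ and /r/) fails the environment for rule 1, so it stays [u].
/r/ meets the environment for rule 2 (between two vowels) → [ɾ].
/i/ meets the environment for rule 1 (before a nasal consonant) → [ĩ].
/a/ (between /m/ and /n/): before a nasal consonant, so rule 1 applies → [ã].
/u/ — word-final; rule 1 does not apply here → [u].

[ʃuˈɾĩmãnʃu]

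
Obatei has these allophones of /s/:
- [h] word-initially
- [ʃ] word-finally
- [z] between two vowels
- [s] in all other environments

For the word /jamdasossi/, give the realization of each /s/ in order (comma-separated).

Occurrence 1 (position 6): between two vowels → [z].
Occurrence 2 (position 8): no conditioning environment matches → elsewhere allophone [s].
Occurrence 3 (position 9): no conditioning environment matches → elsewhere allophone [s].

[z], [s], [s]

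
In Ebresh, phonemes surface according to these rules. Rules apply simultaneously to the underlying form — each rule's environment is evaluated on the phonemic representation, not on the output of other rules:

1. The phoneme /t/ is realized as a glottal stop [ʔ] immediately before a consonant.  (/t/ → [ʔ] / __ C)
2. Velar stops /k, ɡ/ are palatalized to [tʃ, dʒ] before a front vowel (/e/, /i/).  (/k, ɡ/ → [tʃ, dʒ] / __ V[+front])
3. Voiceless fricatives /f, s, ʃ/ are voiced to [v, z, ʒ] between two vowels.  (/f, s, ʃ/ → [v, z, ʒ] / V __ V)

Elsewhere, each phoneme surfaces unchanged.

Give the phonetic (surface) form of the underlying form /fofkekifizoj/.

[foftʃetʃivizoj]

/f/ (word-initial): rule 3 targets it, but not between two vowels → unchanged [f].
/o/ (between /f/ and /f/): no rule targets it → [o].
/f/ (between /o/ and /k/) fails the environment for rule 3, so it stays [f].
/k/ (between /f/ and /e/) occurs before a front vowel → [tʃ] by rule 2.
/e/ stays [e].
/k/ (between /e/ and /i/): before a front vowel, so rule 2 applies → [tʃ].
/i/ (between /k/ and /f/) is unaffected → [i].
/f/ (between /i/ and /i/) occurs between two vowels → [v] by rule 3.
/i/ (between /f/ and /z/): no rule targets it → [i].
/z/ — not in any rule's target class → [z].
/o/ (between /z/ and /j/): no rule targets it → [o].
/j/ — not in any rule's target class → [j].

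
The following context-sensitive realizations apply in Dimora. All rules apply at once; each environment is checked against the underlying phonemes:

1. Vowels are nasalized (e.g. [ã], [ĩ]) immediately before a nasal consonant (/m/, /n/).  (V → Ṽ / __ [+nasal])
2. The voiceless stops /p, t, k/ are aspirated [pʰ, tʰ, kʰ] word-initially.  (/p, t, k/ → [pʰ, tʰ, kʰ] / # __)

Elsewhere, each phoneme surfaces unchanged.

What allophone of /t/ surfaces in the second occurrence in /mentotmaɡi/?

/t/ — between /o/ and /m/; rule 2 does not apply here → [t].

[t]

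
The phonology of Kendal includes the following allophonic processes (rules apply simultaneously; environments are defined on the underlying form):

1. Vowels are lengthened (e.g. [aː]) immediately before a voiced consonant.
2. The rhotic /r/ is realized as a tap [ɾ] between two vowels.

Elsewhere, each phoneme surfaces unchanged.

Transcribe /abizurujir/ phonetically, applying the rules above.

[aːbiːzuːɾuːjiːr]

/a/ meets the environment for rule 1 (before a voiced consonant) → [aː].
/b/ — not in any rule's target class → [b].
/i/ — between /b/ and /z/, before a voiced consonant — surfaces as [iː] (rule 1).
/z/ — not in any rule's target class → [z].
/u/ (between /z/ and /r/) occurs before a voiced consonant → [uː] by rule 1.
/r/ (between /u/ and /u/) occurs between two vowels → [ɾ] by rule 2.
Rule 1 applies to /u/ (between /r/ and /j/: before a voiced consonant) → [uː].
/j/ (between /u/ and /i/): no rule targets it → [j].
/i/ — between /j/ and /r/, before a voiced consonant — surfaces as [iː] (rule 1).
/r/ (word-final): rule 2 targets it, but not between two vowels → unchanged [r].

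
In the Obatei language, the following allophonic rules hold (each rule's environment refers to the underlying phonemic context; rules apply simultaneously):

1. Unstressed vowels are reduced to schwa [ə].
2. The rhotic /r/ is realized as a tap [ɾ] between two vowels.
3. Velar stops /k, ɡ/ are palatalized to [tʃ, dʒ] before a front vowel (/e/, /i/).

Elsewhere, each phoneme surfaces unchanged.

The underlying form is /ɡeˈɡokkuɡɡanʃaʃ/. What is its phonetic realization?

[dʒəˈɡokkəɡɡənʃəʃ]

Rule 3 applies to /ɡ/ (word-initial: before a front vowel) → [dʒ].
/e/ meets the environment for rule 1 (in an unstressed syllable) → [ə].
/ɡ/ (between /e/ and /o/) is in the target of rule 3 but the environment (before a front vowel) is not met → [ɡ].
/o/ (between /ɡ/ and /k/): rule 1 targets it, but not in an unstressed syllable → unchanged [o].
/k/ (between /o/ and /k/) is in the target of rule 3 but the environment (before a front vowel) is not met → [k].
/k/ — between /k/ and /u/; rule 3 does not apply here → [k].
/u/ meets the environment for rule 1 (in an unstressed syllable) → [ə].
/ɡ/ (between /u/ and /ɡ/) is in the target of rule 3 but the environment (before a front vowel) is not met → [ɡ].
/ɡ/ (between /ɡ/ and /a/) fails the environment for rule 3, so it stays [ɡ].
/a/ meets the environment for rule 1 (in an unstressed syllable) → [ə].
/n/ — not in any rule's target class → [n].
/ʃ/ — not in any rule's target class → [ʃ].
/a/ (between /ʃ/ and /ʃ/) occurs in an unstressed syllable → [ə] by rule 1.
/ʃ/ stays [ʃ].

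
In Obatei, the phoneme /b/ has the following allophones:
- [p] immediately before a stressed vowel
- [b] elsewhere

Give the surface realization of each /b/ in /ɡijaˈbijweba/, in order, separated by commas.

Occurrence 1 (position 5): immediately before a stressed vowel → [p].
Occurrence 2 (position 10): no conditioning environment matches → elsewhere allophone [b].

[p], [b]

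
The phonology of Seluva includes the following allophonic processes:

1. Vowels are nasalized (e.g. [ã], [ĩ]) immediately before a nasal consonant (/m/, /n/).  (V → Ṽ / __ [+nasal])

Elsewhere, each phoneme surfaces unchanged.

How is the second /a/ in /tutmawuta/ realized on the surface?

[a]

/a/ (word-final) is in the target of rule 1 but the environment (before a nasal consonant) is not met → [a].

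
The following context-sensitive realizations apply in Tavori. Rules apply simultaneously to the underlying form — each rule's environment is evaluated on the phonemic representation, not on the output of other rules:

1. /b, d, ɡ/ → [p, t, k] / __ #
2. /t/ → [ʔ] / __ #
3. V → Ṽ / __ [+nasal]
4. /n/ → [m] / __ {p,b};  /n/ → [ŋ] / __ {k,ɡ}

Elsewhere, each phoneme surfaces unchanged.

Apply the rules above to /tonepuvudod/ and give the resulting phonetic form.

[tõnepuvudot]

/t/ (word-initial) is in the target of rule 2 but the environment (word-finally) is not met → [t].
/o/ (between /t/ and /n/) occurs before a nasal consonant → [õ] by rule 3.
/n/ (between /o/ and /e/) fails the environment for rule 4, so it stays [n].
/e/ (between /n/ and /p/) fails the environment for rule 3, so it stays [e].
/p/ (between /e/ and /u/) is unaffected → [p].
/u/ — between /p/ and /v/; rule 3 does not apply here → [u].
/v/ (between /u/ and /u/) is unaffected → [v].
/u/ (between /v/ and /d/) is in the target of rule 3 but the environment (before a nasal consonant) is not met → [u].
/d/ (between /u/ and /o/) fails the environment for rule 1, so it stays [d].
/o/ — between /d/ and /d/; rule 3 does not apply here → [o].
Rule 1 applies to /d/ (word-final: word-finally) → [t].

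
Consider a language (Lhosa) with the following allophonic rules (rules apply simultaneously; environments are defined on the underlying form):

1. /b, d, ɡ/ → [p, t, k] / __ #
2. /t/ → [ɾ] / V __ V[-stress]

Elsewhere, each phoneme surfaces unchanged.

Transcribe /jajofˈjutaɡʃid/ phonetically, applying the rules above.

[jajofˈjuɾaɡʃit]

/t/ — between /u/ and /a/, between a vowel and a following unstressed vowel — surfaces as [ɾ] (rule 2).
/ɡ/ — between /a/ and /ʃ/; rule 1 does not apply here → [ɡ].
/d/ — word-final, word-finally — surfaces as [t] (rule 1).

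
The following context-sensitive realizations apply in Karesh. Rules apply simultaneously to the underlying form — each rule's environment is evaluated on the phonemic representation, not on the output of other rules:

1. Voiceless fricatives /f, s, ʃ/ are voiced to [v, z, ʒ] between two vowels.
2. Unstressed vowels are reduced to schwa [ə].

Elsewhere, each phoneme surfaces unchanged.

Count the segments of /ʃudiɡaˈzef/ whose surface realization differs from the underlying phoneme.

Segments that undergo a rule: /u/ → [ə] (rule 2); /i/ → [ə] (rule 2); /a/ → [ə] (rule 2).
All other segments surface unchanged.

3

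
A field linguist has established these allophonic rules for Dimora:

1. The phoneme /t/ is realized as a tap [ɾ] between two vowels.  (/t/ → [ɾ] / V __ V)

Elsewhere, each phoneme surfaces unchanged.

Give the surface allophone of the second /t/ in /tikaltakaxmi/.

/t/ (between /l/ and /a/): rule 1 targets it, but not between two vowels → unchanged [t].

[t]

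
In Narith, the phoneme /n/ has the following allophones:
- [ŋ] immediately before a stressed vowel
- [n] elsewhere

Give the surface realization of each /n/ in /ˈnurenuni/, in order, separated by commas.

[ŋ], [n], [n]

Occurrence 1 (position 1): immediately before a stressed vowel → [ŋ].
Occurrence 2 (position 5): no conditioning environment matches → elsewhere allophone [n].
Occurrence 3 (position 7): no conditioning environment matches → elsewhere allophone [n].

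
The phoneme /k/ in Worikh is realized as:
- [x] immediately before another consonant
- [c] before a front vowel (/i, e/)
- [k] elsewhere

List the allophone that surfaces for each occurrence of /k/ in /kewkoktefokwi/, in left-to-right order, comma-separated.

Occurrence 1 (position 1): before a front vowel (/i, e/) → [c].
Occurrence 2 (position 4): no conditioning environment matches → elsewhere allophone [k].
Occurrence 3 (position 6): immediately before another consonant → [x].
Occurrence 4 (position 11): immediately before another consonant → [x].

[c], [k], [x], [x]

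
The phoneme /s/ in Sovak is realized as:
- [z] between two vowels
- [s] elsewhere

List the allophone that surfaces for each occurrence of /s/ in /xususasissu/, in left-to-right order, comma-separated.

Occurrence 1 (position 3): between two vowels → [z].
Occurrence 2 (position 5): between two vowels → [z].
Occurrence 3 (position 7): between two vowels → [z].
Occurrence 4 (position 9): no conditioning environment matches → elsewhere allophone [s].
Occurrence 5 (position 10): no conditioning environment matches → elsewhere allophone [s].

[z], [z], [z], [s], [s]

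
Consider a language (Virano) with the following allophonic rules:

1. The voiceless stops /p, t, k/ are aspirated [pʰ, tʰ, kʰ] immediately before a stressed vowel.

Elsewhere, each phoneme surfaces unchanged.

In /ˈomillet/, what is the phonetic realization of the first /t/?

[t]

/t/ (word-final): rule 1 targets it, but not immediately before a stressed vowel → unchanged [t].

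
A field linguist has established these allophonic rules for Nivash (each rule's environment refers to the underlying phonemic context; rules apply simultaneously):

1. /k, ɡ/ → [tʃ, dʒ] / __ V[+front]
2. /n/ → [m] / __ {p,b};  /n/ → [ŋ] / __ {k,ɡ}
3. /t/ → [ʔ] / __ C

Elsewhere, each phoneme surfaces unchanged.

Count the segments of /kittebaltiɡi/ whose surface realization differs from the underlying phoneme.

Segments that undergo a rule: /k/ → [tʃ] (rule 1); /t/ → [ʔ] (rule 3); /ɡ/ → [dʒ] (rule 1).
All other segments surface unchanged.

3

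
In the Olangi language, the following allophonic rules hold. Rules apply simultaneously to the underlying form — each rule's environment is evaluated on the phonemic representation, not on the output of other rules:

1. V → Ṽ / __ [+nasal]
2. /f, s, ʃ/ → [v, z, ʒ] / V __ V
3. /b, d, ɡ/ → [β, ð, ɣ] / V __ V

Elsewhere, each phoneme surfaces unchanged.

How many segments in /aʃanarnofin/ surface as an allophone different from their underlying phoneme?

Segments that undergo a rule: /ʃ/ → [ʒ] (rule 2); /a/ → [ã] (rule 1); /f/ → [v] (rule 2); /i/ → [ĩ] (rule 1).
All other segments surface unchanged.

4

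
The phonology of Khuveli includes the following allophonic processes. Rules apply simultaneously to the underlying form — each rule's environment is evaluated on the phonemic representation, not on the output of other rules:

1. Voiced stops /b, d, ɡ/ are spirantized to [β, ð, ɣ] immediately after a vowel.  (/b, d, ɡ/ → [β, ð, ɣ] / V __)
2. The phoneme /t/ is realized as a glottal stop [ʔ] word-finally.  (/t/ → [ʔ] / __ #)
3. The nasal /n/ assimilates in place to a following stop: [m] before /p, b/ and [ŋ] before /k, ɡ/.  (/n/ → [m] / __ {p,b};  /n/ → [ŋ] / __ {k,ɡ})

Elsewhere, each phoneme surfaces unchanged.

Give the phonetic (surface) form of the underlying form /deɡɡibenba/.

/d/ — word-initial; rule 1 does not apply here → [d].
/e/ (between /d/ and /ɡ/) is unaffected → [e].
/ɡ/ meets the environment for rule 1 (immediately after a vowel) → [ɣ].
/ɡ/ (between /ɡ/ and /i/) is in the target of rule 1 but the environment (immediately after a vowel) is not met → [ɡ].
/i/ (between /ɡ/ and /b/) is unaffected → [i].
/b/ (between /i/ and /e/) occurs immediately after a vowel → [β] by rule 1.
/e/ (between /b/ and /n/): no rule targets it → [e].
/n/ — between /e/ and /b/, before a labial or velar stop — surfaces as [m] (rule 3).
/b/ — between /n/ and /a/; rule 1 does not apply here → [b].
/a/ (word-final) is unaffected → [a].

[deɣɡiβemba]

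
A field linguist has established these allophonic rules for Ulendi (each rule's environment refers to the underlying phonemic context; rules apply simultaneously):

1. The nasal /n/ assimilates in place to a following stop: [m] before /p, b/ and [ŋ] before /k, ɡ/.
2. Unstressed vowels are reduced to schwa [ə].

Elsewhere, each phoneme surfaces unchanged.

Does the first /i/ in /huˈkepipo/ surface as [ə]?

Yes

/i/ — between /p/ and /p/, in an unstressed syllable — surfaces as [ə] (rule 2).
The actual realization is [ə], which matches [ə].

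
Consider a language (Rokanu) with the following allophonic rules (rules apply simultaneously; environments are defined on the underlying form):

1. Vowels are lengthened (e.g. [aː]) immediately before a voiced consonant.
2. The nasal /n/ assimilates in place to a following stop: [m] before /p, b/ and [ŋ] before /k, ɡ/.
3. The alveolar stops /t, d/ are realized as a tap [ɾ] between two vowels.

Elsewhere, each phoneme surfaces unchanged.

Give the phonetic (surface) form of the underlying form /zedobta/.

/e/ — between /z/ and /d/, before a voiced consonant — surfaces as [eː] (rule 1).
/d/ (between /e/ and /o/): between two vowels, so rule 3 applies → [ɾ].
Rule 1 applies to /o/ (between /d/ and /b/: before a voiced consonant) → [oː].
/t/ (between /b/ and /a/) is in the target of rule 3 but the environment (between two vowels) is not met → [t].
/a/ (word-final) is in the target of rule 1 but the environment (before a voiced consonant) is not met → [a].

[zeːɾoːbta]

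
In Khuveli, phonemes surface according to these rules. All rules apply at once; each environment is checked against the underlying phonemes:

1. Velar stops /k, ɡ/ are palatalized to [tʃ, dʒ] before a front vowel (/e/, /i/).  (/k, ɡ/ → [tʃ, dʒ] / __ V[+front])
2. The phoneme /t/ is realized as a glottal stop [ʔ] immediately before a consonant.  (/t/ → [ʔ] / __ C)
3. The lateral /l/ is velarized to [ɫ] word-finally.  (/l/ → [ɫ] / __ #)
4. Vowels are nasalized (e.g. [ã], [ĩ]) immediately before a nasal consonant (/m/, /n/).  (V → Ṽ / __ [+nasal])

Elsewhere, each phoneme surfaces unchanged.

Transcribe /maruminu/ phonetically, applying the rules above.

/m/ — not in any rule's target class → [m].
/a/ (between /m/ and /r/): rule 4 targets it, but not before a nasal consonant → unchanged [a].
/r/ — not in any rule's target class → [r].
/u/ (between /r/ and /m/): before a nasal consonant, so rule 4 applies → [ũ].
/m/ (between /u/ and /i/): no rule targets it → [m].
/i/ (between /m/ and /n/) occurs before a nasal consonant → [ĩ] by rule 4.
/n/ stays [n].
/u/ (word-final): rule 4 targets it, but not before a nasal consonant → unchanged [u].

[marũmĩnu]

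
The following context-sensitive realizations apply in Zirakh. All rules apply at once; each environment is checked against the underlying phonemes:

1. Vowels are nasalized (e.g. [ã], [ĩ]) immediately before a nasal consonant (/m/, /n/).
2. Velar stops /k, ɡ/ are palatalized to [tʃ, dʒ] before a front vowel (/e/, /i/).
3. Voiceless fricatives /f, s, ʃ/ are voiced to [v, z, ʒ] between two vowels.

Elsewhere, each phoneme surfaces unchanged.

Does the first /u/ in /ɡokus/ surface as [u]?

Yes

/u/ (between /k/ and /s/) is in the target of rule 1 but the environment (before a nasal consonant) is not met → [u].
The actual realization is [u], which matches [u].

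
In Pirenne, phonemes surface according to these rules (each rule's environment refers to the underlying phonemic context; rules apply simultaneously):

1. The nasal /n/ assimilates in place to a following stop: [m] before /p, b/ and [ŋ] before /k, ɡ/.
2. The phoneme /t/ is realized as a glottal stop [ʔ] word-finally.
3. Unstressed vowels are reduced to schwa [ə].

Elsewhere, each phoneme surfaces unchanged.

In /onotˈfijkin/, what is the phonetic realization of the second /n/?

[n]

/n/ (word-final) fails the environment for rule 1, so it stays [n].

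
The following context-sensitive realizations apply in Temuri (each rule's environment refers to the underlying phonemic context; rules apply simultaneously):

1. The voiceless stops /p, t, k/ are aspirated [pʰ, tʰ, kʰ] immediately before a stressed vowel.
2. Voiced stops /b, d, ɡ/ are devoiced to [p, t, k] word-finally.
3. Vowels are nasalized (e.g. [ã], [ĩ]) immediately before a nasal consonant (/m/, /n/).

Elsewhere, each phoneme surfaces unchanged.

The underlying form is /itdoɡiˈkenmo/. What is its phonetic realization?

/i/ (word-initial) fails the environment for rule 3, so it stays [i].
/t/ (between /i/ and /d/): rule 1 targets it, but not immediately before a stressed vowel → unchanged [t].
/d/ (between /t/ and /o/) is in the target of rule 2 but the environment (word-finally) is not met → [d].
/o/ (between /d/ and /ɡ/) is in the target of rule 3 but the environment (before a nasal consonant) is not met → [o].
/ɡ/ (between /o/ and /i/) fails the environment for rule 2, so it stays [ɡ].
/i/ (between /ɡ/ and /k/): rule 3 targets it, but not before a nasal consonant → unchanged [i].
/k/ (between /i/ and /e/) occurs immediately before a stressed vowel → [kʰ] by rule 1.
/e/ (between /k/ and /n/): before a nasal consonant, so rule 3 applies → [ẽ].
/o/ (word-final) fails the environment for rule 3, so it stays [o].

[itdoɡiˈkʰẽnmo]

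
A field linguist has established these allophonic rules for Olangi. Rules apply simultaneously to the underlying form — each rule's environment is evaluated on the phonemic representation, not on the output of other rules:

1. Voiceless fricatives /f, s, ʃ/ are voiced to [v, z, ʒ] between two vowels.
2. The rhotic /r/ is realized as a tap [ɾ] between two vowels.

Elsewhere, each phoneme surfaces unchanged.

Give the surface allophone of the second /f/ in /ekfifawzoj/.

/f/ (between /i/ and /a/): between two vowels, so rule 1 applies → [v].

[v]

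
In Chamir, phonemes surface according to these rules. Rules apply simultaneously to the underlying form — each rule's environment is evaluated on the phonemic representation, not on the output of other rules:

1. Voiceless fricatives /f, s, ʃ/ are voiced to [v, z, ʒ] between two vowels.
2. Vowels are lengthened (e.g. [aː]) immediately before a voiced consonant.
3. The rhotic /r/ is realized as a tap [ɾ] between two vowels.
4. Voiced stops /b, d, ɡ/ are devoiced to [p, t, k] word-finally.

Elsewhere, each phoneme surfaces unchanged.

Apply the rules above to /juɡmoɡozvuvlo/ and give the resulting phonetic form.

[juːɡmoːɡoːzvuːvlo]

/j/ stays [j].
/u/ (between /j/ and /ɡ/) occurs before a voiced consonant → [uː] by rule 2.
/ɡ/ (between /u/ and /m/) is in the target of rule 4 but the environment (word-finally) is not met → [ɡ].
/m/ (between /ɡ/ and /o/) is unaffected → [m].
/o/ (between /m/ and /ɡ/) occurs before a voiced consonant → [oː] by rule 2.
/ɡ/ (between /o/ and /o/) fails the environment for rule 4, so it stays [ɡ].
/o/ (between /ɡ/ and /z/) occurs before a voiced consonant → [oː] by rule 2.
/z/ (between /o/ and /v/): no rule targets it → [z].
/v/ stays [v].
/u/ — between /v/ and /v/, before a voiced consonant — surfaces as [uː] (rule 2).
/v/ (between /u/ and /l/): no rule targets it → [v].
/l/ (between /v/ and /o/) is unaffected → [l].
/o/ — word-final; rule 2 does not apply here → [o].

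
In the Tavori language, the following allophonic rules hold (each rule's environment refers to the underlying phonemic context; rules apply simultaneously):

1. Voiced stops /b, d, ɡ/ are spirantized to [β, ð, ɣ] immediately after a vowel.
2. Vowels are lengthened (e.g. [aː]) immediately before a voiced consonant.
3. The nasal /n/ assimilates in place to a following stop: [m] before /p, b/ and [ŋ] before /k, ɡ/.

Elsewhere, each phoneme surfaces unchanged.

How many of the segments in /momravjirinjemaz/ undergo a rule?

Segments that undergo a rule: /o/ → [oː] (rule 2); /a/ → [aː] (rule 2); /i/ → [iː] (rule 2); /i/ → [iː] (rule 2); /e/ → [eː] (rule 2); /a/ → [aː] (rule 2).
All other segments surface unchanged.

6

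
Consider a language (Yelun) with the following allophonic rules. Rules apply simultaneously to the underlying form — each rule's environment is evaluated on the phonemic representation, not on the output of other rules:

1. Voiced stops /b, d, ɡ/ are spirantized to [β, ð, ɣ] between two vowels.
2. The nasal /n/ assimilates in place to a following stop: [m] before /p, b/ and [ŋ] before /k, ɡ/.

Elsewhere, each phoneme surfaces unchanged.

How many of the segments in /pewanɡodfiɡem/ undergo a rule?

2

Segments that undergo a rule: /n/ → [ŋ] (rule 2); /ɡ/ → [ɣ] (rule 1).
All other segments surface unchanged.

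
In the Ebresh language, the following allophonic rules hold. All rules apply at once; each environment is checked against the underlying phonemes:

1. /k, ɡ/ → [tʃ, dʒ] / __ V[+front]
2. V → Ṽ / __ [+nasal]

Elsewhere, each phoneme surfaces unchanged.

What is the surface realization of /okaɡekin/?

[okadʒetʃĩn]

/o/ (word-initial) fails the environment for rule 2, so it stays [o].
/k/ — between /o/ and /a/; rule 1 does not apply here → [k].
/a/ (between /k/ and /ɡ/) fails the environment for rule 2, so it stays [a].
/ɡ/ — between /a/ and /e/, before a front vowel — surfaces as [dʒ] (rule 1).
/e/ — between /ɡ/ and /k/; rule 2 does not apply here → [e].
/k/ (between /e/ and /i/): before a front vowel, so rule 1 applies → [tʃ].
/i/ (between /k/ and /n/) occurs before a nasal consonant → [ĩ] by rule 2.
/n/ stays [n].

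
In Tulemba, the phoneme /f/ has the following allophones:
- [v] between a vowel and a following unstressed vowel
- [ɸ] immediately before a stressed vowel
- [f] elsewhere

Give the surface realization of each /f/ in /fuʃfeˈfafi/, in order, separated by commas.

[f], [f], [ɸ], [v]

Occurrence 1 (position 1): no conditioning environment matches → elsewhere allophone [f].
Occurrence 2 (position 4): no conditioning environment matches → elsewhere allophone [f].
Occurrence 3 (position 6): immediately before a stressed vowel → [ɸ].
Occurrence 4 (position 8): between a vowel and a following unstressed vowel → [v].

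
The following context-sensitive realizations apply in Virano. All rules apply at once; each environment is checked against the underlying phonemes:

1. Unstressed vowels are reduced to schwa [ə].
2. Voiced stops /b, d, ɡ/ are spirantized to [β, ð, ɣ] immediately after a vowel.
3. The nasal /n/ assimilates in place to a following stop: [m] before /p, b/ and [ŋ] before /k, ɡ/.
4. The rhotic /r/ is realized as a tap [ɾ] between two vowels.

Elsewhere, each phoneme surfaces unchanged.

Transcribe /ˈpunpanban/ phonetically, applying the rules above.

/p/ — not in any rule's target class → [p].
/u/ (between /p/ and /n/) fails the environment for rule 1, so it stays [u].
/n/ meets the environment for rule 3 (before a labial or velar stop) → [m].
/p/ (between /n/ and /a/): no rule targets it → [p].
Rule 1 applies to /a/ (between /p/ and /n/: in an unstressed syllable) → [ə].
/n/ (between /a/ and /b/): before a labial or velar stop, so rule 3 applies → [m].
/b/ (between /n/ and /a/) fails the environment for rule 2, so it stays [b].
/a/ (between /b/ and /n/): in an unstressed syllable, so rule 1 applies → [ə].
/n/ (word-final) fails the environment for rule 3, so it stays [n].

[ˈpumpəmbən]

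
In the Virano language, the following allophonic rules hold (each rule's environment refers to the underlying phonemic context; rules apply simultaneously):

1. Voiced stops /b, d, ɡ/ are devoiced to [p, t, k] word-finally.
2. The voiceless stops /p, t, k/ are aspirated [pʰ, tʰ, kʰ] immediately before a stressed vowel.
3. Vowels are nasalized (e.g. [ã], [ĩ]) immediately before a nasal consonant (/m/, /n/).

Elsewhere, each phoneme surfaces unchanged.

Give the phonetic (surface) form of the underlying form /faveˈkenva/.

/a/ (between /f/ and /v/): rule 3 targets it, but not before a nasal consonant → unchanged [a].
/e/ — between /v/ and /k/; rule 3 does not apply here → [e].
/k/ (between /e/ and /e/): immediately before a stressed vowel, so rule 2 applies → [kʰ].
/e/ (between /k/ and /n/): before a nasal consonant, so rule 3 applies → [ẽ].
/a/ — word-final; rule 3 does not apply here → [a].

[faveˈkʰẽnva]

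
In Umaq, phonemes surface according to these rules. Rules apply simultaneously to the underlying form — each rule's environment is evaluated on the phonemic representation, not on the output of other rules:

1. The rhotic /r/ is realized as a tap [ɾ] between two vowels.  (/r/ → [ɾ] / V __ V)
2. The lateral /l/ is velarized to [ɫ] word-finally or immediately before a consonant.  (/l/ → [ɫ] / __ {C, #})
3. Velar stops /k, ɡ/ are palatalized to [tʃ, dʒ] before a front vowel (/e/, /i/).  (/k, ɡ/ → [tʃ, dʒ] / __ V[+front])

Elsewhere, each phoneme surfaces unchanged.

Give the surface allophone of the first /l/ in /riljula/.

/l/ meets the environment for rule 2 (word-finally or immediately before a consonant) → [ɫ].

[ɫ]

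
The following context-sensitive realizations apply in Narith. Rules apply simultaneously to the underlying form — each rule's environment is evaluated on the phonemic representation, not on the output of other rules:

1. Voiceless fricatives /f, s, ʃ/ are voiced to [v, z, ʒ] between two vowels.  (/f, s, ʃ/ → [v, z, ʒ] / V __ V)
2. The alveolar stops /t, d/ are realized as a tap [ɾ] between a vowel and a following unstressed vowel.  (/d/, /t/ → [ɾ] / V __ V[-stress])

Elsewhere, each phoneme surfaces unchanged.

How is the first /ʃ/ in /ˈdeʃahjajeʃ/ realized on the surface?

Rule 1 applies to /ʃ/ (between /e/ and /a/: between two vowels) → [ʒ].

[ʒ]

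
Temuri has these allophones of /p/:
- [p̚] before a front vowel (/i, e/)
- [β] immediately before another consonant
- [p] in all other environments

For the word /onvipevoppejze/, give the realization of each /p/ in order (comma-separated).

Occurrence 1 (position 5): before a front vowel (/i, e/) → [p̚].
Occurrence 2 (position 9): immediately before another consonant → [β].
Occurrence 3 (position 10): before a front vowel (/i, e/) → [p̚].

[p̚], [β], [p̚]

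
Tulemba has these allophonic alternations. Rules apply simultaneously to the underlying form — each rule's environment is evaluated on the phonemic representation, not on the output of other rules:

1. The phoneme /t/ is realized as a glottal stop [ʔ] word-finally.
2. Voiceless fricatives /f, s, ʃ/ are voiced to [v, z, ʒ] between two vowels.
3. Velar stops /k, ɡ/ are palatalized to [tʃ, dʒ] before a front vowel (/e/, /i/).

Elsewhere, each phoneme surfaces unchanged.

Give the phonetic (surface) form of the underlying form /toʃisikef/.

[toʒizitʃef]

/t/ (word-initial): rule 1 targets it, but not word-finally → unchanged [t].
/o/ (between /t/ and /ʃ/) is unaffected → [o].
/ʃ/ meets the environment for rule 2 (between two vowels) → [ʒ].
/i/ (between /ʃ/ and /s/) is unaffected → [i].
Rule 2 applies to /s/ (between /i/ and /i/: between two vowels) → [z].
/i/ (between /s/ and /k/) is unaffected → [i].
/k/ — between /i/ and /e/, before a front vowel — surfaces as [tʃ] (rule 3).
/e/ stays [e].
/f/ — word-final; rule 2 does not apply here → [f].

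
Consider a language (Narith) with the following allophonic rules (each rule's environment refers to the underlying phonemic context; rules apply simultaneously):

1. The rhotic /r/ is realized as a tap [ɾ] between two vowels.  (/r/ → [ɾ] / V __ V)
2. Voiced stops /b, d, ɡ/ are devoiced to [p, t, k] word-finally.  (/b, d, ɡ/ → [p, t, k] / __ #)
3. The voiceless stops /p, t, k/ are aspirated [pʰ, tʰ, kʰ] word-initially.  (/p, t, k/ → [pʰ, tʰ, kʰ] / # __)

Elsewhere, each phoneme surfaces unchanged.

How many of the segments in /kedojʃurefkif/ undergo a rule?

2

Segments that undergo a rule: /k/ → [kʰ] (rule 3); /r/ → [ɾ] (rule 1).
All other segments surface unchanged.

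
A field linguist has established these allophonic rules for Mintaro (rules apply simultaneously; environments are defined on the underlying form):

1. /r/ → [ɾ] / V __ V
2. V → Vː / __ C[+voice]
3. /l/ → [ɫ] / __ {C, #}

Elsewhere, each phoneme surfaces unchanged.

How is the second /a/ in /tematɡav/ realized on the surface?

[aː]

/a/ — between /ɡ/ and /v/, before a voiced consonant — surfaces as [aː] (rule 2).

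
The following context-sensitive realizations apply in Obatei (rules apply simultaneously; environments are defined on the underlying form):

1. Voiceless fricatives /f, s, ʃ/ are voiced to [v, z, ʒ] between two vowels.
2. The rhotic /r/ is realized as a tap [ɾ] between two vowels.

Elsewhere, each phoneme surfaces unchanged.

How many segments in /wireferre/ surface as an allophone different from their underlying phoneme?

Segments that undergo a rule: /r/ → [ɾ] (rule 2); /f/ → [v] (rule 1).
All other segments surface unchanged.

2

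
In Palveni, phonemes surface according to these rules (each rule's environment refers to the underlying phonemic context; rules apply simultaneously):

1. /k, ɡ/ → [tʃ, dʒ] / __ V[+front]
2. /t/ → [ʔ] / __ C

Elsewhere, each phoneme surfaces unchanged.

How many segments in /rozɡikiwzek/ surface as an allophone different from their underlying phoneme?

2

Segments that undergo a rule: /ɡ/ → [dʒ] (rule 1); /k/ → [tʃ] (rule 1).
All other segments surface unchanged.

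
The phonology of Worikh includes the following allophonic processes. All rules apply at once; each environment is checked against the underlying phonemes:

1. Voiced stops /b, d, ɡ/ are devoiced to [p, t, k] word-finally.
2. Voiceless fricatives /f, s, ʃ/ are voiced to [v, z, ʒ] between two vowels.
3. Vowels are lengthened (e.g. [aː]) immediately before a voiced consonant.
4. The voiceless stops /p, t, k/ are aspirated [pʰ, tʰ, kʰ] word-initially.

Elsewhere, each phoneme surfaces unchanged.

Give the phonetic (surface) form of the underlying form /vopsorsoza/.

/v/ stays [v].
/o/ (between /v/ and /p/): rule 3 targets it, but not before a voiced consonant → unchanged [o].
/p/ (between /o/ and /s/) is in the target of rule 4 but the environment (word-initially) is not met → [p].
/s/ (between /p/ and /o/): rule 2 targets it, but not between two vowels → unchanged [s].
/o/ meets the environment for rule 3 (before a voiced consonant) → [oː].
/r/ — not in any rule's target class → [r].
/s/ (between /r/ and /o/) fails the environment for rule 2, so it stays [s].
Rule 3 applies to /o/ (between /s/ and /z/: before a voiced consonant) → [oː].
/z/ — not in any rule's target class → [z].
/a/ (word-final) fails the environment for rule 3, so it stays [a].

[vopsoːrsoːza]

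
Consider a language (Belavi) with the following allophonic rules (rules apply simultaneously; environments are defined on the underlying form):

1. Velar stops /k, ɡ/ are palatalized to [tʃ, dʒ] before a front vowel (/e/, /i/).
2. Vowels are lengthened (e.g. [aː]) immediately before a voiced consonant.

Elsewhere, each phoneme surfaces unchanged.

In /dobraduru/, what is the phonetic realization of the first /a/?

Rule 2 applies to /a/ (between /r/ and /d/: before a voiced consonant) → [aː].

[aː]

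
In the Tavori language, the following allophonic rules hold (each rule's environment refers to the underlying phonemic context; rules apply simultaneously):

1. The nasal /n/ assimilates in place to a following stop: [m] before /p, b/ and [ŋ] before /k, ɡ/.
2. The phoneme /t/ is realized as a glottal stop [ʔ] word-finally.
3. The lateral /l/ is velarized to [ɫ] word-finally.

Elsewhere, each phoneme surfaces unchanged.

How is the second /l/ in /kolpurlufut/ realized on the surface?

[l]

/l/ (between /r/ and /u/) fails the environment for rule 3, so it stays [l].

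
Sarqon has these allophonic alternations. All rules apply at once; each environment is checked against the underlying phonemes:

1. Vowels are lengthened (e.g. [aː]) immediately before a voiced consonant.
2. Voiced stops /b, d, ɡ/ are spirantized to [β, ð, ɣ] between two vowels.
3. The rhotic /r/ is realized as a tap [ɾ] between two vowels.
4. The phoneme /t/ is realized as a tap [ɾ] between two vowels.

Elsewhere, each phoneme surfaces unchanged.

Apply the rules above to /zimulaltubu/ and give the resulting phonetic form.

/i/ (between /z/ and /m/): before a voiced consonant, so rule 1 applies → [iː].
/u/ (between /m/ and /l/): before a voiced consonant, so rule 1 applies → [uː].
/a/ meets the environment for rule 1 (before a voiced consonant) → [aː].
/t/ (between /l/ and /u/) fails the environment for rule 4, so it stays [t].
Rule 1 applies to /u/ (between /t/ and /b/: before a voiced consonant) → [uː].
/b/ — between /u/ and /u/, between two vowels — surfaces as [β] (rule 2).
/u/ (word-final) fails the environment for rule 1, so it stays [u].

[ziːmuːlaːltuːβu]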